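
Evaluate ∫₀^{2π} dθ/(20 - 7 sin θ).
Call the integral J. The integrand is 2π-periodic and we integrate over a full period, so shifting θ does not change the value (θ → θ + π/2 turns sin θ into cos θ; θ → θ + π flips the sign of the trig term). Hence
  J = ∫₀^{2π} dθ/(20 + 7 cos θ).
Put z = e^{iθ}: then cos θ = (z + 1/z)/2, dθ = dz/(iz), and z runs once counterclockwise around |z| = 1:
  J = ∮_{|z|=1} 1/(20 + 7*(z + 1/z)/2) · dz/(iz) = (2/i) ∮_{|z|=1} dz/(7*z^2 + 40*z + 7).
The roots of 7*z^2 + 40*z + 7 are z = (-20 ± sqrt(20^2 - 7^2))/7, with sqrt(351) = 3*sqrt(39); their product is 1, so only z₊ = -20/7 + 3*sqrt(39)/7 lies inside the unit circle (z₋ = -20/7 - 3*sqrt(39)/7 lies outside).
z₊ is a simple zero of q(z) = 7*z^2 + 40*z + 7, so Res(1/q, z₊) = 1/q'(z₊) with q'(z) = 14*z + 40; and q'(z₊) = 7*(z₊ - z₋) = 6*sqrt(39).
Therefore J = (2/i) · 2πi · 1/(6*sqrt(39)) = 2*pi/(3*sqrt(39)) = 2*sqrt(39)*pi/117

Final answer: 2*sqrt(39)*pi/117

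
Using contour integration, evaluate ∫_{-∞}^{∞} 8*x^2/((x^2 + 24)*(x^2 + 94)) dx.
Let f(z) = 8*z^2/((z^2 + 24)*(z^2 + 94)). The denominator has no real zeros and deg Q - deg P = 2 ≥ 2, so the integral of f over the upper semicircle |z| = R tends to 0 as R → ∞. Closing the contour in the upper half-plane,
  ∫_{-∞}^{∞} f(x) dx = 2πi · Σ Res(f, z_k)  over the poles with Im z_k > 0.

Zeros of the denominator: z^2 + 24 = 0 gives z = ±2*sqrt(6)*I; z^2 + 94 = 0 gives z = ±sqrt(94)*I.
Upper half-plane: z = 2*sqrt(6)*I, z = sqrt(94)*I (simple).

Each pole is a simple zero of Q(z) = z^4 + 118*z^2 + 2256, so Res(f, z₀) = P(z₀)/Q'(z₀) with P(z) = 8*z^2, Q'(z) = 4*z^3 + 236*z:
  Res(f, 2*sqrt(6)*I) = (-192)/(280*sqrt(6)*I) = 4*sqrt(6)*I/35
  Res(f, sqrt(94)*I) = (-752)/(-140*sqrt(94)*I) = -2*sqrt(94)*I/35

Sum of residues: 2*I*(-sqrt(94) + 2*sqrt(6))/35
∫_{-∞}^{∞} f(x) dx = 2πi · (2*I*(-sqrt(94) + 2*sqrt(6))/35) = 4*pi*(-2*sqrt(6) + sqrt(94))/35

Final answer: 4*pi*(-2*sqrt(6) + sqrt(94))/35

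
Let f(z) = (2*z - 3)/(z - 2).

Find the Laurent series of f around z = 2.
1/(z - 2) + 2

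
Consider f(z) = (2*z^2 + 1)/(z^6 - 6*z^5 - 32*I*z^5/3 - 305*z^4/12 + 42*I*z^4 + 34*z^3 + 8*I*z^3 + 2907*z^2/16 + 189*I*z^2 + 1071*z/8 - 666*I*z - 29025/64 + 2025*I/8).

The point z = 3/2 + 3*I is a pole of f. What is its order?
Factor the denominator:
  z^6 - 6*z^5 - 32*I*z^5/3 - 305*z^4/12 + 42*I*z^4 + 34*z^3 + 8*I*z^3 + 2907*z^2/16 + 189*I*z^2 + 1071*z/8 - 666*I*z - 29025/64 + 2025*I/8 = (z - 3/2 - 3*I)^4*(z - 3/2 - 2*I/3)*(z + 3/2 + 2*I)

The numerator P(z) = 2*z^2 + 1 has P(3/2 + 3*I) = -25/2 + 18*I ≠ 0, so no factor of (z - 3/2 - 3*I) cancels.
Near z = 3/2 + 3*I we can therefore write f(z) = g(z)/(z - 3/2 - 3*I)^4 with g analytic at 3/2 + 3*I and g(3/2 + 3*I) ≠ 0 (g is the numerator divided by the remaining denominator factors).

Hence z = 3/2 + 3*I is a pole of order 4.

Final answer: 4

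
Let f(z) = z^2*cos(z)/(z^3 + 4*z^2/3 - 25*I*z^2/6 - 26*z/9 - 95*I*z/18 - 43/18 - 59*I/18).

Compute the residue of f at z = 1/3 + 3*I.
Write f(z) = P(z)/Q(z) with P(z) = z^2*cos(z) and Q(z) = z^3 + 4*z^2/3 - 25*I*z^2/6 - 26*z/9 - 95*I*z/18 - 43/18 - 59*I/18.
The denominator factors as Q(z) = (z + 2/3 + I/3)*(z - 1/3 - 3*I)*(z + 1 - 3*I/2), so z = 1/3 + 3*I is a simple zero of Q and P is analytic there; z = 1/3 + 3*I is therefore a simple pole and
  Res(f, z₀) = P(z₀)/Q'(z₀).

Q'(z) = 3*z^2 + 8*z/3 - 25*I*z/3 - 26/9 - 95*I/18, so Q'(1/3 + 3*I) = -11/3 + 107*I/18.
P(1/3 + 3*I) = (-80/9 + 2*I)*cos(1/3 + 3*I).

Res(f, 1/3 + 3*I) = ((-80/9 + 2*I)*cos(1/3 + 3*I))/(-11/3 + 107*I/18) = (14412/15805 + 14744*I/15805)*cos(1/3 + 3*I)

Final answer: (14412/15805 + 14744*I/15805)*cos(1/3 + 3*I)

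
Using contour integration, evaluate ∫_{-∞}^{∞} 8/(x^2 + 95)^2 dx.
Let f(z) = 8/(z^2 + 95)^2. The denominator has no real zeros and deg Q - deg P = 4 ≥ 2, so the integral of f over the upper semicircle |z| = R tends to 0 as R → ∞. Closing the contour in the upper half-plane,
  ∫_{-∞}^{∞} f(x) dx = 2πi · Σ Res(f, z_k)  over the poles with Im z_k > 0.

Zeros of the denominator: z^2 + 95 = 0 gives z = ±sqrt(95)*I.
Upper half-plane: z = sqrt(95)*I (a pole of order 2).

Write f(z) = g(z)/(z - sqrt(95)*I)^2 with g(z) = 8/(z + sqrt(95)*I)^2. For a double pole, Res(f, z₀) = g'(z₀):
  g'(z) = -16/(z + sqrt(95)*I)^3
  Res(f, sqrt(95)*I) = g'(sqrt(95)*I) = -2*sqrt(95)*I/9025

∫_{-∞}^{∞} f(x) dx = 2πi · (-2*sqrt(95)*I/9025) = 4*sqrt(95)*pi/9025

Final answer: 4*sqrt(95)*pi/9025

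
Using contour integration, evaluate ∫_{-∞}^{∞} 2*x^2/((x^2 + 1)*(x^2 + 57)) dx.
pi*(-1 + sqrt(57))/28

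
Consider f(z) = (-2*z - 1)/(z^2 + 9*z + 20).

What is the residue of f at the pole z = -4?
Write f(z) = P(z)/Q(z) with P(z) = -2*z - 1 and Q(z) = z^2 + 9*z + 20.
The denominator factors as Q(z) = (z + 4)*(z + 5), so z = -4 is a simple zero of Q and P is analytic there; z = -4 is therefore a simple pole and
  Res(f, z₀) = P(z₀)/Q'(z₀).

Q'(z) = 2*z + 9, so Q'(-4) = 1.
P(-4) = 7.

Res(f, -4) = (7)/(1) = 7

Final answer: 7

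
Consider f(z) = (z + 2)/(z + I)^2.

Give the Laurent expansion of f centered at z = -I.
Put w = z - (-I), i.e. z = w - I. The denominator is w^2, so it suffices to rewrite the numerator in powers of w.

P(z) = z + 2
P(w - I) = 2 - I + w

Dividing each term by w^2:
  f = (2 - I)/w^2 + 1/w

Substituting back w = z + I:
  f(z) = (2 - I)/(z + I)^2 + 1/(z + I)

The series is finite because the numerator is a polynomial; the negative powers form the principal part, and the coefficient of 1/(z + I) gives Res(f, -I) = 1.

Final answer: (2 - I)/(z + I)^2 + 1/(z + I)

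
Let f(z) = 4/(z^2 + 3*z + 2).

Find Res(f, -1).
Write f(z) = P(z)/Q(z) with P(z) = 4 and Q(z) = z^2 + 3*z + 2.
The denominator factors as Q(z) = (z + 2)*(z + 1), so z = -1 is a simple zero of Q and P is analytic there; z = -1 is therefore a simple pole and
  Res(f, z₀) = P(z₀)/Q'(z₀).

Q'(z) = 2*z + 3, so Q'(-1) = 1.
P(-1) = 4.

Res(f, -1) = (4)/(1) = 4

Final answer: 4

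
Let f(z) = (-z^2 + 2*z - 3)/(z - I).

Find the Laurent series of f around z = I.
Put w = z - (I), i.e. z = w + I. The denominator is w, so it suffices to rewrite the numerator in powers of w.

P(z) = -z^2 + 2*z - 3
P(w + I) = -2 + 2*I + (2 - 2*I)*w - w^2

Dividing each term by w:
  f = (-2 + 2*I)/w + 2 - 2*I - w

Substituting back w = z - I:
  f(z) = (-2 + 2*I)/(z - I) + 2 - 2*I - (z - I)

The series is finite because the numerator is a polynomial; the negative powers form the principal part, and the coefficient of 1/(z - I) gives Res(f, I) = -2 + 2*I.

Final answer: (-2 + 2*I)/(z - I) + 2 - 2*I - (z - I)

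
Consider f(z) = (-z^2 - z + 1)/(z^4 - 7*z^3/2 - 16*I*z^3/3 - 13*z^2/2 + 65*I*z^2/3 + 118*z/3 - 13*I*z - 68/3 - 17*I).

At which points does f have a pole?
The singularities of f are the zeros of the denominator. Factoring,
  z^4 - 7*z^3/2 - 16*I*z^3/3 - 13*z^2/2 + 65*I*z^2/3 + 118*z/3 - 13*I*z - 68/3 - 17*I = (z - 1 - I)*(z + 1 - 3*I)*(z - 3 + 2*I/3)*(z - 1/2 - 2*I)
so the candidates are z = 1 + I, z = -1 + 3*I, z = 3 - 2*I/3, z = 1/2 + 2*I.

Check the numerator P(z) = -z^2 - z + 1 at each one:
  P(1 + I) = -3*I ≠ 0, so z = 1 + I is a (simple) pole.
  P(-1 + 3*I) = 10 + 3*I ≠ 0, so z = -1 + 3*I is a (simple) pole.
  P(3 - 2*I/3) = -95/9 + 14*I/3 ≠ 0, so z = 3 - 2*I/3 is a (simple) pole.
  P(1/2 + 2*I) = 17/4 - 4*I ≠ 0, so z = 1/2 + 2*I is a (simple) pole.

Poles of f: {-1 + 3*I, 1/2 + 2*I, 1 + I, 3 - 2*I/3}

Final answer: {-1 + 3*I, 1/2 + 2*I, 1 + I, 3 - 2*I/3}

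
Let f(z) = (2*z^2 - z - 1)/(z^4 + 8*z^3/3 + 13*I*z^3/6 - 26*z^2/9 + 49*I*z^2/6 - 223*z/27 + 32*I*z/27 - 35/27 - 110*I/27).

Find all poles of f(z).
The singularities of f are the zeros of the denominator. Factoring,
  z^4 + 8*z^3/3 + 13*I*z^3/6 - 26*z^2/9 + 49*I*z^2/6 - 223*z/27 + 32*I*z/27 - 35/27 - 110*I/27 = (z - 1/3 + 2*I/3)*(z - 1 + 3*I/2)*(z + 3 - I/3)*(z + 1 + I/3)
so the candidates are z = 1/3 - 2*I/3, z = 1 - 3*I/2, z = -3 + I/3, z = -1 - I/3.

Check the numerator P(z) = 2*z^2 - z - 1 at each one:
  P(1/3 - 2*I/3) = -2 - 2*I/9 ≠ 0, so z = 1/3 - 2*I/3 is a (simple) pole.
  P(1 - 3*I/2) = -9/2 - 9*I/2 ≠ 0, so z = 1 - 3*I/2 is a (simple) pole.
  P(-3 + I/3) = 178/9 - 13*I/3 ≠ 0, so z = -3 + I/3 is a (simple) pole.
  P(-1 - I/3) = 16/9 + 5*I/3 ≠ 0, so z = -1 - I/3 is a (simple) pole.

Poles of f: {-3 + I/3, -1 - I/3, 1/3 - 2*I/3, 1 - 3*I/2}

Final answer: {-3 + I/3, -1 - I/3, 1/3 - 2*I/3, 1 - 3*I/2}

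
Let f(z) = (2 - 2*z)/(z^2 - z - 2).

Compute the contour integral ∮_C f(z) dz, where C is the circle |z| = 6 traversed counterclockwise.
By the residue theorem, ∮_C f(z) dz = 2πi · (sum of the residues of f at the poles inside |z| = 6).

The denominator factors as (z + 1)*(z - 2), so the singularities of f are simple poles at z = -1, z = 2.
  |-1|² = 1 < 36 = 6², so this pole is inside the contour.
  |2|² = 4 < 36 = 6², so this pole is inside the contour.

With P(z) = 2 - 2*z and Q(z) = z^2 - z - 2, each pole is simple, so Res(f, z₀) = P(z₀)/Q'(z₀) with Q'(z) = 2*z - 1.
  Res(f, -1) = P(-1)/Q'(-1) = (4)/(-3) = -4/3
  Res(f, 2) = P(2)/Q'(2) = (-2)/(3) = -2/3

Sum of residues inside C: -2
∮_C f(z) dz = 2πi · (-2) = -4*I*pi

Final answer: -4*I*pi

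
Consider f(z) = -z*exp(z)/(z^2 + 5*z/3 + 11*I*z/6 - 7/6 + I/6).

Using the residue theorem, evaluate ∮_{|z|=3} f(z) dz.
By the residue theorem, ∮_C f(z) dz = 2πi · (sum of the residues of f at the poles inside |z| = 3).

The denominator factors as (z - 1/3 + I/3)*(z + 2 + 3*I/2), so the singularities of f are simple poles at z = 1/3 - I/3, z = -2 - 3*I/2.
  |1/3 - I/3|² = 2/9 < 9 = 3², so this pole is inside the contour.
  |-2 - 3*I/2|² = 25/4 < 9 = 3², so this pole is inside the contour.

With P(z) = -z*exp(z) and Q(z) = z^2 + 5*z/3 + 11*I*z/6 - 7/6 + I/6, each pole is simple, so Res(f, z₀) = P(z₀)/Q'(z₀) with Q'(z) = 2*z + 5/3 + 11*I/6.
  Res(f, 1/3 - I/3) = P(1/3 - I/3)/Q'(1/3 - I/3) = ((-1/3 + I/3)*exp(1/3 - I/3))/(7/3 + 7*I/6) = (-2/35 + 6*I/35)*exp(1/3 - I/3)
  Res(f, -2 - 3*I/2) = P(-2 - 3*I/2)/Q'(-2 - 3*I/2) = ((2 + 3*I/2)*exp(-2 - 3*I/2))/(-7/3 - 7*I/6) = (-33/35 - 6*I/35)*exp(-2 - 3*I/2)

Sum of residues inside C: (-33/35 - 6*I/35)*exp(-2 - 3*I/2) + (-2/35 + 6*I/35)*exp(1/3 - I/3)
∮_C f(z) dz = 2πi · ((-33/35 - 6*I/35)*exp(-2 - 3*I/2) + (-2/35 + 6*I/35)*exp(1/3 - I/3)) = pi*(12/35 - 66*I/35)*exp(-2 - 3*I/2) + pi*(-12/35 - 4*I/35)*exp(1/3 - I/3)

Final answer: pi*(12/35 - 66*I/35)*exp(-2 - 3*I/2) + pi*(-12/35 - 4*I/35)*exp(1/3 - I/3)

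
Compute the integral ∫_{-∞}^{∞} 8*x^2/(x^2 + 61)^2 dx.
4*sqrt(61)*pi/61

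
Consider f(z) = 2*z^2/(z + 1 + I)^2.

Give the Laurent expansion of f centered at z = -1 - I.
Put w = z - (-1 - I), i.e. z = w - 1 - I. The denominator is w^2, so it suffices to rewrite the numerator in powers of w.

P(z) = 2*z^2
P(w - 1 - I) = 4*I + (-4 - 4*I)*w + 2*w^2

Dividing each term by w^2:
  f = 4*I/w^2 + (-4 - 4*I)/w + 2

Substituting back w = z + 1 + I:
  f(z) = 4*I/(z + 1 + I)^2 + (-4 - 4*I)/(z + 1 + I) + 2

The series is finite because the numerator is a polynomial; the negative powers form the principal part, and the coefficient of 1/(z + 1 + I) gives Res(f, -1 - I) = -4 - 4*I.

Final answer: 4*I/(z + 1 + I)^2 + (-4 - 4*I)/(z + 1 + I) + 2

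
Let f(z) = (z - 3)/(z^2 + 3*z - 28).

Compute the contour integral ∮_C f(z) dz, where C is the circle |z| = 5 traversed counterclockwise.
By the residue theorem, ∮_C f(z) dz = 2πi · (sum of the residues of f at the poles inside |z| = 5).

The denominator factors as (z + 7)*(z - 4), so the singularities of f are simple poles at z = -7, z = 4.
  |-7|² = 49 > 25 = 5², so this pole is outside the contour.
  |4|² = 16 < 25 = 5², so this pole is inside the contour.

With P(z) = z - 3 and Q(z) = z^2 + 3*z - 28, each pole is simple, so Res(f, z₀) = P(z₀)/Q'(z₀) with Q'(z) = 2*z + 3.
  Res(f, 4) = P(4)/Q'(4) = (1)/(11) = 1/11

∮_C f(z) dz = 2πi · (1/11) = 2*I*pi/11

Final answer: 2*I*pi/11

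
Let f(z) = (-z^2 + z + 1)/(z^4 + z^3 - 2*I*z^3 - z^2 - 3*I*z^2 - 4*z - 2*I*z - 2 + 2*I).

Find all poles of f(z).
The singularities of f are the zeros of the denominator. Factoring,
  z^4 + z^3 - 2*I*z^3 - z^2 - 3*I*z^2 - 4*z - 2*I*z - 2 + 2*I = (z - 1 - I)*(z + 1 - I)*(z + 1 + I)*(z - I)
so the candidates are z = 1 + I, z = -1 + I, z = -1 - I, z = I.

Check the numerator P(z) = -z^2 + z + 1 at each one:
  P(1 + I) = 2 - I ≠ 0, so z = 1 + I is a (simple) pole.
  P(-1 + I) = 3*I ≠ 0, so z = -1 + I is a (simple) pole.
  P(-1 - I) = -3*I ≠ 0, so z = -1 - I is a (simple) pole.
  P(I) = 2 + I ≠ 0, so z = I is a (simple) pole.

Poles of f: {-1 - I, -1 + I, I, 1 + I}

Final answer: {-1 - I, -1 + I, I, 1 + I}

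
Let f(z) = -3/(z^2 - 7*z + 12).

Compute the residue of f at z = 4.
-3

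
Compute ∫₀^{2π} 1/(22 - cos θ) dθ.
2*sqrt(483)*pi/483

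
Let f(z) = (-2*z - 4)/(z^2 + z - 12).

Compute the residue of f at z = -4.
Write f(z) = P(z)/Q(z) with P(z) = -2*z - 4 and Q(z) = z^2 + z - 12.
The denominator factors as Q(z) = (z + 4)*(z - 3), so z = -4 is a simple zero of Q and P is analytic there; z = -4 is therefore a simple pole and
  Res(f, z₀) = P(z₀)/Q'(z₀).

Q'(z) = 2*z + 1, so Q'(-4) = -7.
P(-4) = 4.

Res(f, -4) = (4)/(-7) = -4/7

Final answer: -4/7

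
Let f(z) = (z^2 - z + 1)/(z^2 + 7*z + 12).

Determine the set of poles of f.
{-4, -3}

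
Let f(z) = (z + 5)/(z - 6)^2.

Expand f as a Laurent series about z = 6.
Put w = z - (6), i.e. z = w + 6. The denominator is w^2, so it suffices to rewrite the numerator in powers of w.

P(z) = z + 5
P(w + 6) = 11 + w

Dividing each term by w^2:
  f = 11/w^2 + 1/w

Substituting back w = z - 6:
  f(z) = 11/(z - 6)^2 + 1/(z - 6)

The series is finite because the numerator is a polynomial; the negative powers form the principal part, and the coefficient of 1/(z - 6) gives Res(f, 6) = 1.

Final answer: 11/(z - 6)^2 + 1/(z - 6)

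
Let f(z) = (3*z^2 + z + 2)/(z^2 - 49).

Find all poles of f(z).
{-7, 7}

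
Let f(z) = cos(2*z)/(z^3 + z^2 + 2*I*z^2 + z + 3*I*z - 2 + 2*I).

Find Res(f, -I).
(2/5 - I/5)*cosh(2)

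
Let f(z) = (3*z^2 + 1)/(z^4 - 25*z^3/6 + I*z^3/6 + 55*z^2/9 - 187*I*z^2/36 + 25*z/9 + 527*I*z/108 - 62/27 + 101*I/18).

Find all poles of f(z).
The singularities of f are the zeros of the denominator. Factoring,
  z^4 - 25*z^3/6 + I*z^3/6 + 55*z^2/9 - 187*I*z^2/36 + 25*z/9 + 527*I*z/108 - 62/27 + 101*I/18 = (z - 1/3 + 3*I/2)*(z - 3/2 + 2*I/3)*(z + 2/3)*(z - 3 - 2*I)
so the candidates are z = 1/3 - 3*I/2, z = 3/2 - 2*I/3, z = -2/3, z = 3 + 2*I.

Check the numerator P(z) = 3*z^2 + 1 at each one:
  P(1/3 - 3*I/2) = -65/12 - 3*I ≠ 0, so z = 1/3 - 3*I/2 is a (simple) pole.
  P(3/2 - 2*I/3) = 77/12 - 6*I ≠ 0, so z = 3/2 - 2*I/3 is a (simple) pole.
  P(-2/3) = 7/3 ≠ 0, so z = -2/3 is a (simple) pole.
  P(3 + 2*I) = 16 + 36*I ≠ 0, so z = 3 + 2*I is a (simple) pole.

Poles of f: {-2/3, 1/3 - 3*I/2, 3/2 - 2*I/3, 3 + 2*I}

Final answer: {-2/3, 1/3 - 3*I/2, 3/2 - 2*I/3, 3 + 2*I}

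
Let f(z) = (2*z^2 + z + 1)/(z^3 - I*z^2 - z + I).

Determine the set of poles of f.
The singularities of f are the zeros of the denominator. Factoring,
  z^3 - I*z^2 - z + I = (z - 1)*(z - I)*(z + 1)
so the candidates are z = 1, z = I, z = -1.

Check the numerator P(z) = 2*z^2 + z + 1 at each one:
  P(1) = 4 ≠ 0, so z = 1 is a (simple) pole.
  P(I) = -1 + I ≠ 0, so z = I is a (simple) pole.
  P(-1) = 2 ≠ 0, so z = -1 is a (simple) pole.

Poles of f: {-1, I, 1}

Final answer: {-1, I, 1}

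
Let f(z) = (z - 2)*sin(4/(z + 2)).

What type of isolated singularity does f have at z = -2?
Let u = z + 2. Then
  sin(4/u) = Σ_{k≥0} (-1)^k (4)^(2k+1)/((2k+1)!·u^(2k+1)) = 4/u - 32/(3*u^3) + 128/(15*u^5) + ...
which has infinitely many negative powers of u, so sin(4/(z + 2)) has an essential singularity at z = -2.
The extra factor z - 2 is a nonzero polynomial; if the product had at most a pole at z = -2, dividing by that polynomial would leave sin(4/(z + 2)) with at most a pole too — contradiction. (Equivalently, the product's Laurent series still has infinitely many negative powers.)
So the singularity is essential.

Final answer: essential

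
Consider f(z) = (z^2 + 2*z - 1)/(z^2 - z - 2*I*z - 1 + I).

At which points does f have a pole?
The singularities of f are the zeros of the denominator. Factoring,
  z^2 - z - 2*I*z - 1 + I = (z - I)*(z - 1 - I)
so the candidates are z = I, z = 1 + I.

Check the numerator P(z) = z^2 + 2*z - 1 at each one:
  P(I) = -2 + 2*I ≠ 0, so z = I is a (simple) pole.
  P(1 + I) = 1 + 4*I ≠ 0, so z = 1 + I is a (simple) pole.

Poles of f: {I, 1 + I}

Final answer: {I, 1 + I}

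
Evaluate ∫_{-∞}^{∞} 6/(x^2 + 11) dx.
Let f(z) = 6/(z^2 + 11). The denominator has no real zeros and deg Q - deg P = 2 ≥ 2, so the integral of f over the upper semicircle |z| = R tends to 0 as R → ∞. Closing the contour in the upper half-plane,
  ∫_{-∞}^{∞} f(x) dx = 2πi · Σ Res(f, z_k)  over the poles with Im z_k > 0.

Zeros of the denominator: z^2 + 11 = 0 gives z = ±sqrt(11)*I.
Upper half-plane: z = sqrt(11)*I (simple).

Each pole is a simple zero of Q(z) = z^2 + 11, so Res(f, z₀) = P(z₀)/Q'(z₀) with P(z) = 6, Q'(z) = 2*z:
  Res(f, sqrt(11)*I) = (6)/(2*sqrt(11)*I) = -3*sqrt(11)*I/11

∫_{-∞}^{∞} f(x) dx = 2πi · (-3*sqrt(11)*I/11) = 6*sqrt(11)*pi/11

Final answer: 6*sqrt(11)*pi/11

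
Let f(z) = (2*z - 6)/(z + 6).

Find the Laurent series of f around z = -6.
Put w = z - (-6), i.e. z = w - 6. The denominator is w, so it suffices to rewrite the numerator in powers of w.

P(z) = 2*z - 6
P(w - 6) = -18 + 2*w

Dividing each term by w:
  f = -18/w + 2

Substituting back w = z + 6:
  f(z) = -18/(z + 6) + 2

The series is finite because the numerator is a polynomial; the negative powers form the principal part, and the coefficient of 1/(z + 6) gives Res(f, -6) = -18.

Final answer: -18/(z + 6) + 2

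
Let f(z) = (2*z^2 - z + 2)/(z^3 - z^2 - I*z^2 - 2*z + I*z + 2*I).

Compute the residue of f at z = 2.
Write f(z) = P(z)/Q(z) with P(z) = 2*z^2 - z + 2 and Q(z) = z^3 - z^2 - I*z^2 - 2*z + I*z + 2*I.
The denominator factors as Q(z) = (z + 1)*(z - 2)*(z - I), so z = 2 is a simple zero of Q and P is analytic there; z = 2 is therefore a simple pole and
  Res(f, z₀) = P(z₀)/Q'(z₀).

Q'(z) = 3*z^2 - 2*z - 2*I*z - 2 + I, so Q'(2) = 6 - 3*I.
P(2) = 8.

Res(f, 2) = (8)/(6 - 3*I) = 16/15 + 8*I/15

Final answer: 16/15 + 8*I/15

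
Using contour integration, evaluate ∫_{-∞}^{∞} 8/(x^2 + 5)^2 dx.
Let f(z) = 8/(z^2 + 5)^2. The denominator has no real zeros and deg Q - deg P = 4 ≥ 2, so the integral of f over the upper semicircle |z| = R tends to 0 as R → ∞. Closing the contour in the upper half-plane,
  ∫_{-∞}^{∞} f(x) dx = 2πi · Σ Res(f, z_k)  over the poles with Im z_k > 0.

Zeros of the denominator: z^2 + 5 = 0 gives z = ±sqrt(5)*I.
Upper half-plane: z = sqrt(5)*I (a pole of order 2).

Write f(z) = g(z)/(z - sqrt(5)*I)^2 with g(z) = 8/(z + sqrt(5)*I)^2. For a double pole, Res(f, z₀) = g'(z₀):
  g'(z) = -16/(z + sqrt(5)*I)^3
  Res(f, sqrt(5)*I) = g'(sqrt(5)*I) = -2*sqrt(5)*I/25

∫_{-∞}^{∞} f(x) dx = 2πi · (-2*sqrt(5)*I/25) = 4*sqrt(5)*pi/25

Final answer: 4*sqrt(5)*pi/25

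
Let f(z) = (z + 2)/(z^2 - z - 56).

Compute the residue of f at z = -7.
Write f(z) = P(z)/Q(z) with P(z) = z + 2 and Q(z) = z^2 - z - 56.
The denominator factors as Q(z) = (z + 7)*(z - 8), so z = -7 is a simple zero of Q and P is analytic there; z = -7 is therefore a simple pole and
  Res(f, z₀) = P(z₀)/Q'(z₀).

Q'(z) = 2*z - 1, so Q'(-7) = -15.
P(-7) = -5.

Res(f, -7) = (-5)/(-15) = 1/3

Final answer: 1/3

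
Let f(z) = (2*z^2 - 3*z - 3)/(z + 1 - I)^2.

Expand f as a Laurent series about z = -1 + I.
-7*I/(z + 1 - I)^2 + (-7 + 4*I)/(z + 1 - I) + 2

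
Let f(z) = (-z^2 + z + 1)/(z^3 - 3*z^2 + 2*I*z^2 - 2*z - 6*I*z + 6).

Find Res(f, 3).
-7/17 + 6*I/17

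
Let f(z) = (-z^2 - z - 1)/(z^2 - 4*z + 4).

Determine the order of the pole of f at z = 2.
Factor the denominator:
  z^2 - 4*z + 4 = (z - 2)^2

The numerator P(z) = -z^2 - z - 1 has P(2) = -7 ≠ 0, so no factor of (z - 2) cancels.
Near z = 2 we can therefore write f(z) = g(z)/(z - 2)^2 with g analytic at 2 and g(2) ≠ 0 (g is just the numerator).

Hence z = 2 is a pole of order 2.

Final answer: 2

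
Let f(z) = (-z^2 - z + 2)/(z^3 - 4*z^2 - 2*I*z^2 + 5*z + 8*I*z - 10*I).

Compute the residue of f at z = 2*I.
Write f(z) = P(z)/Q(z) with P(z) = -z^2 - z + 2 and Q(z) = z^3 - 4*z^2 - 2*I*z^2 + 5*z + 8*I*z - 10*I.
The denominator factors as Q(z) = (z - 2 + I)*(z - 2 - I)*(z - 2*I), so z = 2*I is a simple zero of Q and P is analytic there; z = 2*I is therefore a simple pole and
  Res(f, z₀) = P(z₀)/Q'(z₀).

Q'(z) = 3*z^2 - 8*z - 4*I*z + 5 + 8*I, so Q'(2*I) = 1 - 8*I.
P(2*I) = 6 - 2*I.

Res(f, 2*I) = (6 - 2*I)/(1 - 8*I) = 22/65 + 46*I/65

Final answer: 22/65 + 46*I/65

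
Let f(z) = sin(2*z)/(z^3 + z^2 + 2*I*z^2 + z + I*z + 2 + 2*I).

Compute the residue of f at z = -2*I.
Write f(z) = P(z)/Q(z) with P(z) = sin(2*z) and Q(z) = z^3 + z^2 + 2*I*z^2 + z + I*z + 2 + 2*I.
The denominator factors as Q(z) = (z + 1 + I)*(z - I)*(z + 2*I), so z = -2*I is a simple zero of Q and P is analytic there; z = -2*I is therefore a simple pole and
  Res(f, z₀) = P(z₀)/Q'(z₀).

Q'(z) = 3*z^2 + 2*z + 4*I*z + 1 + I, so Q'(-2*I) = -3 - 3*I.
P(-2*I) = -I*sinh(4).

Res(f, -2*I) = (-I*sinh(4))/(-3 - 3*I) = (1/6 + I/6)*sinh(4)

Final answer: (1/6 + I/6)*sinh(4)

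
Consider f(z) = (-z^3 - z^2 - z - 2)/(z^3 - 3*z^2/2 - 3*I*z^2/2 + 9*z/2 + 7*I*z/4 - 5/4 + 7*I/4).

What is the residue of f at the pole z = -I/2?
Write f(z) = P(z)/Q(z) with P(z) = -z^3 - z^2 - z - 2 and Q(z) = z^3 - 3*z^2/2 - 3*I*z^2/2 + 9*z/2 + 7*I*z/4 - 5/4 + 7*I/4.
The denominator factors as Q(z) = (z + I/2)*(z - 1/2 - 3*I)*(z - 1 + I), so z = -I/2 is a simple zero of Q and P is analytic there; z = -I/2 is therefore a simple pole and
  Res(f, z₀) = P(z₀)/Q'(z₀).

Q'(z) = 3*z^2 - 3*z - 3*I*z + 9/2 + 7*I/4, so Q'(-I/2) = 9/4 + 13*I/4.
P(-I/2) = -7/4 + 3*I/8.

Res(f, -I/2) = (-7/4 + 3*I/8)/(9/4 + 13*I/4) = -87/500 + 209*I/500

Final answer: -87/500 + 209*I/500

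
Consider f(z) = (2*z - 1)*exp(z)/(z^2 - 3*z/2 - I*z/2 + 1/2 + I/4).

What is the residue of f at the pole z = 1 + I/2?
Write f(z) = P(z)/Q(z) with P(z) = (2*z - 1)*exp(z) and Q(z) = z^2 - 3*z/2 - I*z/2 + 1/2 + I/4.
The denominator factors as Q(z) = (z - 1 - I/2)*(z - 1/2), so z = 1 + I/2 is a simple zero of Q and P is analytic there; z = 1 + I/2 is therefore a simple pole and
  Res(f, z₀) = P(z₀)/Q'(z₀).

Q'(z) = 2*z - 3/2 - I/2, so Q'(1 + I/2) = 1/2 + I/2.
P(1 + I/2) = (1 + I)*exp(1 + I/2).

Res(f, 1 + I/2) = ((1 + I)*exp(1 + I/2))/(1/2 + I/2) = 2*exp(1 + I/2)

Final answer: 2*exp(1 + I/2)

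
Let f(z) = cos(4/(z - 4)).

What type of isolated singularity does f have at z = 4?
Let u = z - 4. Then
  cos(4/u) = Σ_{k≥0} (-1)^k (4)^(2k)/((2k)!·u^(2k)) = 1 - 8/u^2 + 32/(3*u^4) + ...
which has infinitely many negative powers of u, so cos(4/(z - 4)) has an essential singularity at z = 4.
So the singularity is essential.

Final answer: essential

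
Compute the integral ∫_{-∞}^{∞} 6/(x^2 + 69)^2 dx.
Let f(z) = 6/(z^2 + 69)^2. The denominator has no real zeros and deg Q - deg P = 4 ≥ 2, so the integral of f over the upper semicircle |z| = R tends to 0 as R → ∞. Closing the contour in the upper half-plane,
  ∫_{-∞}^{∞} f(x) dx = 2πi · Σ Res(f, z_k)  over the poles with Im z_k > 0.

Zeros of the denominator: z^2 + 69 = 0 gives z = ±sqrt(69)*I.
Upper half-plane: z = sqrt(69)*I (a pole of order 2).

Write f(z) = g(z)/(z - sqrt(69)*I)^2 with g(z) = 6/(z + sqrt(69)*I)^2. For a double pole, Res(f, z₀) = g'(z₀):
  g'(z) = -12/(z + sqrt(69)*I)^3
  Res(f, sqrt(69)*I) = g'(sqrt(69)*I) = -sqrt(69)*I/3174

∫_{-∞}^{∞} f(x) dx = 2πi · (-sqrt(69)*I/3174) = sqrt(69)*pi/1587

Final answer: sqrt(69)*pi/1587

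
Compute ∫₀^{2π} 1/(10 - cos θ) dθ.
Call the integral J. The integrand is 2π-periodic and we integrate over a full period, so shifting θ does not change the value (θ → θ + π flips the sign of the trig term). Hence
  J = ∫₀^{2π} dθ/(10 + cos θ).
Put z = e^{iθ}: then cos θ = (z + 1/z)/2, dθ = dz/(iz), and z runs once counterclockwise around |z| = 1:
  J = ∮_{|z|=1} 1/(10 + (z + 1/z)/2) · dz/(iz) = (2/i) ∮_{|z|=1} dz/(z^2 + 20*z + 1).
The roots of z^2 + 20*z + 1 are z = (-10 ± sqrt(10^2 - 1^2)), with sqrt(99) = 3*sqrt(11); their product is 1, so only z₊ = -10 + 3*sqrt(11) lies inside the unit circle (z₋ = -10 - 3*sqrt(11) lies outside).
z₊ is a simple zero of q(z) = z^2 + 20*z + 1, so Res(1/q, z₊) = 1/q'(z₊) with q'(z) = 2*z + 20; and q'(z₊) = (z₊ - z₋) = 6*sqrt(11).
Therefore J = (2/i) · 2πi · 1/(6*sqrt(11)) = 2*pi/(3*sqrt(11)) = 2*sqrt(11)*pi/33

Final answer: 2*sqrt(11)*pi/33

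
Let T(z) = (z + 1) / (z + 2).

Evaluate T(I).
Substitute z = I:
  numerator:   (I) + 1 = 1 + I
  denominator: (I) + 2 = 2 + I
T(I) = (1 + I)/(2 + I); multiplying numerator and denominator by the conjugate 2 - I gives (3 + I)/5 = 3/5 + I/5

Final answer: 3/5 + I/5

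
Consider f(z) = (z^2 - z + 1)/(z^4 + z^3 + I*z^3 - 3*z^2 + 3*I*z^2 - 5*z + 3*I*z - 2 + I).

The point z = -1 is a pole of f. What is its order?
Factor the denominator:
  z^4 + z^3 + I*z^3 - 3*z^2 + 3*I*z^2 - 5*z + 3*I*z - 2 + I = (z + 1)^3*(z - 2 + I)

The numerator P(z) = z^2 - z + 1 has P(-1) = 3 ≠ 0, so no factor of (z + 1) cancels.
Near z = -1 we can therefore write f(z) = g(z)/(z + 1)^3 with g analytic at -1 and g(-1) ≠ 0 (g is the numerator divided by the remaining denominator factors).

Hence z = -1 is a pole of order 3.

Final answer: 3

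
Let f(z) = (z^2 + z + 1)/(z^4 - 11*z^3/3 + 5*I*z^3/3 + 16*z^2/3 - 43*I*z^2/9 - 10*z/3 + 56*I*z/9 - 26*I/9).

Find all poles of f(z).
{2/3 - I, 1 - I, 1 - 2*I/3, 1 + I}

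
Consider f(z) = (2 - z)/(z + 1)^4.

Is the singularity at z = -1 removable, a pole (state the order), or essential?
Write f(z) = g(z)/(z + 1)^4 with g(z) = 2 - z.
g is entire and g(-1) = 3 ≠ 0, so no factor of (z + 1) cancels: the Laurent expansion of f about z = -1 starts at the power -4, i.e. lim_{z→z₀} (z - z₀)^4 f(z) = 3 is finite and nonzero.
So z = -1 is a pole of order 4.

Final answer: pole of order 4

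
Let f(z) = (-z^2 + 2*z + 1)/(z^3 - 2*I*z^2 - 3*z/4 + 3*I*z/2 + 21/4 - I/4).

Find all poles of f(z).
{-3/2 + I, 1/2 + 2*I, 1 - I}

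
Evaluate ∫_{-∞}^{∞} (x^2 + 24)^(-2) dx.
Let f(z) = (z^2 + 24)^(-2). The denominator has no real zeros and deg Q - deg P = 4 ≥ 2, so the integral of f over the upper semicircle |z| = R tends to 0 as R → ∞. Closing the contour in the upper half-plane,
  ∫_{-∞}^{∞} f(x) dx = 2πi · Σ Res(f, z_k)  over the poles with Im z_k > 0.

Zeros of the denominator: z^2 + 24 = 0 gives z = ±2*sqrt(6)*I.
Upper half-plane: z = 2*sqrt(6)*I (a pole of order 2).

Write f(z) = g(z)/(z - 2*sqrt(6)*I)^2 with g(z) = (z + 2*sqrt(6)*I)^(-2). For a double pole, Res(f, z₀) = g'(z₀):
  g'(z) = -2/(z + 2*sqrt(6)*I)^3
  Res(f, 2*sqrt(6)*I) = g'(2*sqrt(6)*I) = -sqrt(6)*I/1152

∫_{-∞}^{∞} f(x) dx = 2πi · (-sqrt(6)*I/1152) = sqrt(6)*pi/576

Final answer: sqrt(6)*pi/576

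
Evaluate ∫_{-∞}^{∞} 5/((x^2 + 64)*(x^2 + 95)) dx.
Let f(z) = 5/((z^2 + 64)*(z^2 + 95)). The denominator has no real zeros and deg Q - deg P = 4 ≥ 2, so the integral of f over the upper semicircle |z| = R tends to 0 as R → ∞. Closing the contour in the upper half-plane,
  ∫_{-∞}^{∞} f(x) dx = 2πi · Σ Res(f, z_k)  over the poles with Im z_k > 0.

Zeros of the denominator: z^2 + 95 = 0 gives z = ±sqrt(95)*I; z^2 + 64 = 0 gives z = ±8*I.
Upper half-plane: z = 8*I, z = sqrt(95)*I (simple).

Each pole is a simple zero of Q(z) = z^4 + 159*z^2 + 6080, so Res(f, z₀) = P(z₀)/Q'(z₀) with P(z) = 5, Q'(z) = 4*z^3 + 318*z:
  Res(f, 8*I) = (5)/(496*I) = -5*I/496
  Res(f, sqrt(95)*I) = (5)/(-62*sqrt(95)*I) = sqrt(95)*I/1178

Sum of residues: I*(-95 + 8*sqrt(95))/9424
∫_{-∞}^{∞} f(x) dx = 2πi · (I*(-95 + 8*sqrt(95))/9424) = pi*(95 - 8*sqrt(95))/4712

Final answer: pi*(95 - 8*sqrt(95))/4712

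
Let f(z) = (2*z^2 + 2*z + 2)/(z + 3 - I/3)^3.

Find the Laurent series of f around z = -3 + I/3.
Put w = z - (-3 + I/3), i.e. z = w - 3 + I/3. The denominator is w^3, so it suffices to rewrite the numerator in powers of w.

P(z) = 2*z^2 + 2*z + 2
P(w - 3 + I/3) = 124/9 - 10*I/3 + (-10 + 4*I/3)*w + 2*w^2

Dividing each term by w^3:
  f = (124/9 - 10*I/3)/w^3 + (-10 + 4*I/3)/w^2 + 2/w

Substituting back w = z + 3 - I/3:
  f(z) = (124/9 - 10*I/3)/(z + 3 - I/3)^3 + (-10 + 4*I/3)/(z + 3 - I/3)^2 + 2/(z + 3 - I/3)

The series is finite because the numerator is a polynomial; the negative powers form the principal part, and the coefficient of 1/(z + 3 - I/3) gives Res(f, -3 + I/3) = 2.

Final answer: (124/9 - 10*I/3)/(z + 3 - I/3)^3 + (-10 + 4*I/3)/(z + 3 - I/3)^2 + 2/(z + 3 - I/3)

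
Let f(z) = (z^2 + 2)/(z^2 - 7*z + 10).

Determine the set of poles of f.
{2, 5}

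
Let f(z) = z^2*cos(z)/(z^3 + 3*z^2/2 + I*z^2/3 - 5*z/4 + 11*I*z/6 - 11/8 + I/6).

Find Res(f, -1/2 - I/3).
Write f(z) = P(z)/Q(z) with P(z) = z^2*cos(z) and Q(z) = z^3 + 3*z^2/2 + I*z^2/3 - 5*z/4 + 11*I*z/6 - 11/8 + I/6.
The denominator factors as Q(z) = (z - 1 + I/2)*(z + 1/2 + I/3)*(z + 2 - I/2), so z = -1/2 - I/3 is a simple zero of Q and P is analytic there; z = -1/2 - I/3 is therefore a simple pole and
  Res(f, z₀) = P(z₀)/Q'(z₀).

Q'(z) = 3*z^2 + 3*z + 2*I*z/3 - 5/4 + 11*I/6, so Q'(-1/2 - I/3) = -19/9 + 3*I/2.
P(-1/2 - I/3) = (5/36 + I/3)*cos(1/2 + I/3).

Res(f, -1/2 - I/3) = ((5/36 + I/3)*cos(1/2 + I/3))/(-19/9 + 3*I/2) = (67/2173 - 591*I/4346)*cos(1/2 + I/3)

Final answer: (67/2173 - 591*I/4346)*cos(1/2 + I/3)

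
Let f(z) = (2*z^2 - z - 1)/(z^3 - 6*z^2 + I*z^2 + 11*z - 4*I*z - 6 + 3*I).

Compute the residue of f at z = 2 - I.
Write f(z) = P(z)/Q(z) with P(z) = 2*z^2 - z - 1 and Q(z) = z^3 - 6*z^2 + I*z^2 + 11*z - 4*I*z - 6 + 3*I.
The denominator factors as Q(z) = (z - 1)*(z - 2 + I)*(z - 3), so z = 2 - I is a simple zero of Q and P is analytic there; z = 2 - I is therefore a simple pole and
  Res(f, z₀) = P(z₀)/Q'(z₀).

Q'(z) = 3*z^2 - 12*z + 2*I*z + 11 - 4*I, so Q'(2 - I) = -2.
P(2 - I) = 3 - 7*I.

Res(f, 2 - I) = (3 - 7*I)/(-2) = -3/2 + 7*I/2

Final answer: -3/2 + 7*I/2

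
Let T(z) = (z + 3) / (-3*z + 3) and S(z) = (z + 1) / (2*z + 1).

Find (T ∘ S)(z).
(T ∘ S)(z) = T(S(z)) = ((1)*S(z) + (3))/((-3)*S(z) + (3)). Multiply numerator and denominator by 2*z + 1:
  numerator:   (1)*(z + 1) + (3)*(2*z + 1) = 7*z + 4
  denominator: (-3)*(z + 1) + (3)*(2*z + 1) = 3*z
(T ∘ S)(z) = (7*z + 4)/(3*z)

Final answer: (7*z + 4)/(3*z)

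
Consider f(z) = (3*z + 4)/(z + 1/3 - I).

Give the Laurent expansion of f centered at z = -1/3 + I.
Put w = z - (-1/3 + I), i.e. z = w - 1/3 + I. The denominator is w, so it suffices to rewrite the numerator in powers of w.

P(z) = 3*z + 4
P(w - 1/3 + I) = 3 + 3*I + 3*w

Dividing each term by w:
  f = (3 + 3*I)/w + 3

Substituting back w = z + 1/3 - I:
  f(z) = (3 + 3*I)/(z + 1/3 - I) + 3

The series is finite because the numerator is a polynomial; the negative powers form the principal part, and the coefficient of 1/(z + 1/3 - I) gives Res(f, -1/3 + I) = 3 + 3*I.

Final answer: (3 + 3*I)/(z + 1/3 - I) + 3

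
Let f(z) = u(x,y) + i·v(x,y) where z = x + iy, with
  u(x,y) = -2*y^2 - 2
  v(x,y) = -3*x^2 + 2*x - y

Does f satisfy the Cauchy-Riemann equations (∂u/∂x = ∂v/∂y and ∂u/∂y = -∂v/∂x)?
∂u/∂x = 0
∂v/∂y = -1
∂u/∂y = -4*y
∂v/∂x = 2 - 6*x
∂u/∂x ≠ ∂v/∂y and ∂u/∂y ≠ -∂v/∂x; the Cauchy-Riemann equations are not satisfied, so f is not analytic.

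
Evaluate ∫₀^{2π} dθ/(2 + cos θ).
Let J = ∫₀^{2π} dθ/(2 + cos θ).
Put z = e^{iθ}: then cos θ = (z + 1/z)/2, dθ = dz/(iz), and z runs once counterclockwise around |z| = 1:
  J = ∮_{|z|=1} 1/(2 + (z + 1/z)/2) · dz/(iz) = (2/i) ∮_{|z|=1} dz/(z^2 + 4*z + 1).
The roots of z^2 + 4*z + 1 are z = (-2 ± sqrt(2^2 - 1^2)), with sqrt(3) = sqrt(3); their product is 1, so only z₊ = -2 + sqrt(3) lies inside the unit circle (z₋ = -2 - sqrt(3) lies outside).
z₊ is a simple zero of q(z) = z^2 + 4*z + 1, so Res(1/q, z₊) = 1/q'(z₊) with q'(z) = 2*z + 4; and q'(z₊) = (z₊ - z₋) = 2*sqrt(3).
Therefore J = (2/i) · 2πi · 1/(2*sqrt(3)) = 2*pi/(sqrt(3)) = 2*sqrt(3)*pi/3

Final answer: 2*sqrt(3)*pi/3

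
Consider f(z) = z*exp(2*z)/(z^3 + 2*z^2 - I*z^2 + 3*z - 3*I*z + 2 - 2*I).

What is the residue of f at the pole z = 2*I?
(1/5 - I/5)*exp(4*I)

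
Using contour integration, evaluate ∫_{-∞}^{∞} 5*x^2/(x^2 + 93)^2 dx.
5*sqrt(93)*pi/186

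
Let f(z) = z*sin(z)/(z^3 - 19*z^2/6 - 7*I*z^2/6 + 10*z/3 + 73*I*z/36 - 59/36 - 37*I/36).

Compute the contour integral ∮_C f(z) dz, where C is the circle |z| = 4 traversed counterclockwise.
By the residue theorem, ∮_C f(z) dz = 2πi · (sum of the residues of f at the poles inside |z| = 4).

The denominator factors as (z - 1 - I)*(z - 3/2 - 2*I/3)*(z - 2/3 + I/2), so the singularities of f are simple poles at z = 1 + I, z = 3/2 + 2*I/3, z = 2/3 - I/2.
  |1 + I|² = 2 < 16 = 4², so this pole is inside the contour.
  |3/2 + 2*I/3|² = 97/36 < 16 = 4², so this pole is inside the contour.
  |2/3 - I/2|² = 25/36 < 16 = 4², so this pole is inside the contour.

With P(z) = z*sin(z) and Q(z) = z^3 - 19*z^2/6 - 7*I*z^2/6 + 10*z/3 + 73*I*z/36 - 59/36 - 37*I/36, each pole is simple, so Res(f, z₀) = P(z₀)/Q'(z₀) with Q'(z) = 3*z^2 - 19*z/3 - 7*I*z/3 + 10/3 + 73*I/36.
  Res(f, 1 + I) = P(1 + I)/Q'(1 + I) = ((1 + I)*sin(1 + I))/(-2/3 - 23*I/36) = (-1692/1105 - 36*I/1105)*sin(1 + I)
  Res(f, 3/2 + 2*I/3) = P(3/2 + 2*I/3)/Q'(3/2 + 2*I/3) = ((3/2 + 2*I/3)*sin(3/2 + 2*I/3))/(29/36 + 11*I/36) = (915/481 + 51*I/481)*sin(3/2 + 2*I/3)
  Res(f, 2/3 - I/2) = P(2/3 - I/2)/Q'(2/3 - I/2) = ((2/3 - I/2)*sin(2/3 - I/2))/(-53/36 + 59*I/36) = (-1167/3145 - 231*I/3145)*sin(2/3 - I/2)

Sum of residues inside C: (-1692/1105 - 36*I/1105)*sin(1 + I) + (-1167/3145 - 231*I/3145)*sin(2/3 - I/2) + (915/481 + 51*I/481)*sin(3/2 + 2*I/3)
∮_C f(z) dz = 2πi · ((-1692/1105 - 36*I/1105)*sin(1 + I) + (-1167/3145 - 231*I/3145)*sin(2/3 - I/2) + (915/481 + 51*I/481)*sin(3/2 + 2*I/3)) = pi*(72/1105 - 3384*I/1105)*sin(1 + I) + pi*(462/3145 - 2334*I/3145)*sin(2/3 - I/2) + pi*(-102/481 + 1830*I/481)*sin(3/2 + 2*I/3)

Final answer: pi*(72/1105 - 3384*I/1105)*sin(1 + I) + pi*(462/3145 - 2334*I/3145)*sin(2/3 - I/2) + pi*(-102/481 + 1830*I/481)*sin(3/2 + 2*I/3)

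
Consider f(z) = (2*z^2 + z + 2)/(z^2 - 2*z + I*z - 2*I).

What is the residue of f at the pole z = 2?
Write f(z) = P(z)/Q(z) with P(z) = 2*z^2 + z + 2 and Q(z) = z^2 - 2*z + I*z - 2*I.
The denominator factors as Q(z) = (z - 2)*(z + I), so z = 2 is a simple zero of Q and P is analytic there; z = 2 is therefore a simple pole and
  Res(f, z₀) = P(z₀)/Q'(z₀).

Q'(z) = 2*z - 2 + I, so Q'(2) = 2 + I.
P(2) = 12.

Res(f, 2) = (12)/(2 + I) = 24/5 - 12*I/5

Final answer: 24/5 - 12*I/5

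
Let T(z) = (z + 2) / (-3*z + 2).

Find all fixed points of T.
T(z) = z means z + 2 = z*(-3*z + 2), i.e.
  -3*z^2 + z - 2 = 0.
Discriminant: (1)^2 - 4*(-3)*(-2) = -23, so the roots are complex conjugates.
  z = (-1 ± I*sqrt(23))/(2*(-3))
Fixed points: {1/6 - sqrt(23)*I/6, 1/6 + sqrt(23)*I/6}

Final answer: {1/6 - sqrt(23)*I/6, 1/6 + sqrt(23)*I/6}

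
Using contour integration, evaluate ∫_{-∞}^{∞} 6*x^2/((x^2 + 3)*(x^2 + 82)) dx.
6*pi*(-sqrt(3) + sqrt(82))/79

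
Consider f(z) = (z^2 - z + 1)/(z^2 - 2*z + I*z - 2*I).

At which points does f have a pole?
{-I, 2}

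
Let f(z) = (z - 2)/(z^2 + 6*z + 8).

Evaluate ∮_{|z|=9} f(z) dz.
2*I*pi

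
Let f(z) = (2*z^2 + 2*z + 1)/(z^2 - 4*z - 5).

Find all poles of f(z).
The singularities of f are the zeros of the denominator. Factoring,
  z^2 - 4*z - 5 = (z + 1)*(z - 5)
so the candidates are z = -1, z = 5.

Check the numerator P(z) = 2*z^2 + 2*z + 1 at each one:
  P(-1) = 1 ≠ 0, so z = -1 is a (simple) pole.
  P(5) = 61 ≠ 0, so z = 5 is a (simple) pole.

Poles of f: {-1, 5}

Final answer: {-1, 5}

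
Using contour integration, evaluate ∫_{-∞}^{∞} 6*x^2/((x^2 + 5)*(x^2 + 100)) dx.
Let f(z) = 6*z^2/((z^2 + 5)*(z^2 + 100)). The denominator has no real zeros and deg Q - deg P = 2 ≥ 2, so the integral of f over the upper semicircle |z| = R tends to 0 as R → ∞. Closing the contour in the upper half-plane,
  ∫_{-∞}^{∞} f(x) dx = 2πi · Σ Res(f, z_k)  over the poles with Im z_k > 0.

Zeros of the denominator: z^2 + 5 = 0 gives z = ±sqrt(5)*I; z^2 + 100 = 0 gives z = ±10*I.
Upper half-plane: z = 10*I, z = sqrt(5)*I (simple).

Each pole is a simple zero of Q(z) = z^4 + 105*z^2 + 500, so Res(f, z₀) = P(z₀)/Q'(z₀) with P(z) = 6*z^2, Q'(z) = 4*z^3 + 210*z:
  Res(f, 10*I) = (-600)/(-1900*I) = -6*I/19
  Res(f, sqrt(5)*I) = (-30)/(190*sqrt(5)*I) = 3*sqrt(5)*I/95

Sum of residues: 3*I*(-10 + sqrt(5))/95
∫_{-∞}^{∞} f(x) dx = 2πi · (3*I*(-10 + sqrt(5))/95) = 6*pi*(10 - sqrt(5))/95

Final answer: 6*pi*(10 - sqrt(5))/95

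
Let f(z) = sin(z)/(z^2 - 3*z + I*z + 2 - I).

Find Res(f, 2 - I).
Write f(z) = P(z)/Q(z) with P(z) = sin(z) and Q(z) = z^2 - 3*z + I*z + 2 - I.
The denominator factors as Q(z) = (z - 2 + I)*(z - 1), so z = 2 - I is a simple zero of Q and P is analytic there; z = 2 - I is therefore a simple pole and
  Res(f, z₀) = P(z₀)/Q'(z₀).

Q'(z) = 2*z - 3 + I, so Q'(2 - I) = 1 - I.
P(2 - I) = sin(2 - I).

Res(f, 2 - I) = (sin(2 - I))/(1 - I) = (1/2 + I/2)*sin(2 - I)

Final answer: (1/2 + I/2)*sin(2 - I)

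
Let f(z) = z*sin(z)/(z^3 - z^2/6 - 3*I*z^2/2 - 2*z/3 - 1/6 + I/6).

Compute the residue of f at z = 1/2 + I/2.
(9/17 + 15*I/17)*sin(1/2 + I/2)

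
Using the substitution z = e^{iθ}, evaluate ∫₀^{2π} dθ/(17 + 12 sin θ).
Call the integral J. The integrand is 2π-periodic and we integrate over a full period, so shifting θ does not change the value (θ → θ + π/2 turns sin θ into cos θ). Hence
  J = ∫₀^{2π} dθ/(17 + 12 cos θ).
Put z = e^{iθ}: then cos θ = (z + 1/z)/2, dθ = dz/(iz), and z runs once counterclockwise around |z| = 1:
  J = ∮_{|z|=1} 1/(17 + 12*(z + 1/z)/2) · dz/(iz) = (2/i) ∮_{|z|=1} dz/(12*z^2 + 34*z + 12).
The roots of 12*z^2 + 34*z + 12 are z = (-17 ± sqrt(17^2 - 12^2))/12, with sqrt(145) = sqrt(145); their product is 1, so only z₊ = -17/12 + sqrt(145)/12 lies inside the unit circle (z₋ = -17/12 - sqrt(145)/12 lies outside).
z₊ is a simple zero of q(z) = 12*z^2 + 34*z + 12, so Res(1/q, z₊) = 1/q'(z₊) with q'(z) = 24*z + 34; and q'(z₊) = 12*(z₊ - z₋) = 2*sqrt(145).
Therefore J = (2/i) · 2πi · 1/(2*sqrt(145)) = 2*pi/(sqrt(145)) = 2*sqrt(145)*pi/145

Final answer: 2*sqrt(145)*pi/145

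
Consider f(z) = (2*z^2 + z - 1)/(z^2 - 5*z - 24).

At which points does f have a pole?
The singularities of f are the zeros of the denominator. Factoring,
  z^2 - 5*z - 24 = (z - 8)*(z + 3)
so the candidates are z = 8, z = -3.

Check the numerator P(z) = 2*z^2 + z - 1 at each one:
  P(8) = 135 ≠ 0, so z = 8 is a (simple) pole.
  P(-3) = 14 ≠ 0, so z = -3 is a (simple) pole.

Poles of f: {-3, 8}

Final answer: {-3, 8}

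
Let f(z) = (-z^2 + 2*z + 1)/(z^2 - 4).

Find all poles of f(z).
The singularities of f are the zeros of the denominator. Factoring,
  z^2 - 4 = (z + 2)*(z - 2)
so the candidates are z = -2, z = 2.

Check the numerator P(z) = -z^2 + 2*z + 1 at each one:
  P(-2) = -7 ≠ 0, so z = -2 is a (simple) pole.
  P(2) = 1 ≠ 0, so z = 2 is a (simple) pole.

Poles of f: {-2, 2}

Final answer: {-2, 2}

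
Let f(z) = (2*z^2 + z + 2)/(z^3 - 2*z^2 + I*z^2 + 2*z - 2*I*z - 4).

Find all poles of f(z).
{-2*I, I, 2}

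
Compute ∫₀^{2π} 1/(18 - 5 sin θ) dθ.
2*sqrt(299)*pi/299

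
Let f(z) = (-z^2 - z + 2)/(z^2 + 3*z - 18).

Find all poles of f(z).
The singularities of f are the zeros of the denominator. Factoring,
  z^2 + 3*z - 18 = (z + 6)*(z - 3)
so the candidates are z = -6, z = 3.

Check the numerator P(z) = -z^2 - z + 2 at each one:
  P(-6) = -28 ≠ 0, so z = -6 is a (simple) pole.
  P(3) = -10 ≠ 0, so z = 3 is a (simple) pole.

Poles of f: {-6, 3}

Final answer: {-6, 3}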